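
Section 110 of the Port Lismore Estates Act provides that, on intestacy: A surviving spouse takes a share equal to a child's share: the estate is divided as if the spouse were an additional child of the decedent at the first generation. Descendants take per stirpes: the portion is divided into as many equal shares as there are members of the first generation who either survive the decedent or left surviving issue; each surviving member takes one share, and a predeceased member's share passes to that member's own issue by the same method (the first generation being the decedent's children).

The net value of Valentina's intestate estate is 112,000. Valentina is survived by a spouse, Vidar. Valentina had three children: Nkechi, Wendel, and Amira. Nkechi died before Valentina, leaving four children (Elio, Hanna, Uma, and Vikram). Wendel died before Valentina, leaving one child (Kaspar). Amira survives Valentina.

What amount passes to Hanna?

The spouse counts as an additional share at the children's level, so there are 4 primary shares of 28,000. Vidar takes one such share (28,000).
The children's combined portion (84,000) is divided into 3 shares of 28,000: Amira takes 28,000; Nkechi's 28,000 share passes to Nkechi's issue; Wendel's 28,000 share passes to Wendel's issue.
Nkechi's share (28,000) is divided into 4 shares of 7,000: Elio, Hanna, Uma, and Vikram each take 7,000.
Wendel's share (28,000) passes entirely to Kaspar.

Hanna receives 7,000.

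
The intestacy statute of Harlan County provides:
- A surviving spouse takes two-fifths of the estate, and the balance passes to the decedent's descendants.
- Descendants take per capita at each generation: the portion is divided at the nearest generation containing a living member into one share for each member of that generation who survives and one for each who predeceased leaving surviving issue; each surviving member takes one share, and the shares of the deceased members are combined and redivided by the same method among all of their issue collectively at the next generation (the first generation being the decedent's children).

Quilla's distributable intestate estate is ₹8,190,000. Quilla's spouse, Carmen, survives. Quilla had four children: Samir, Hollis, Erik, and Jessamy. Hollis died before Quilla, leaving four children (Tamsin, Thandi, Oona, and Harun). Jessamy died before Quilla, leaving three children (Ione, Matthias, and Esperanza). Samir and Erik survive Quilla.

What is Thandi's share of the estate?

Thandi receives ₹351,000.

Carmen takes two-fifths of ₹8,190,000 = ₹3,276,000. The remaining ₹4,914,000 passes to the descendants.
The descendants' portion (₹4,914,000) is divided at the children's generation into 4 shares of ₹1,228,500. Samir and Erik each take ₹1,228,500. The 2 shares of the deceased (Hollis and Jessamy) are combined into a pool of ₹2,457,000.
That pool (₹2,457,000) is divided at the grandchildren's generation equally among Tamsin, Thandi, Oona, Harun, Ione, Matthias, and Esperanza: ₹351,000 each.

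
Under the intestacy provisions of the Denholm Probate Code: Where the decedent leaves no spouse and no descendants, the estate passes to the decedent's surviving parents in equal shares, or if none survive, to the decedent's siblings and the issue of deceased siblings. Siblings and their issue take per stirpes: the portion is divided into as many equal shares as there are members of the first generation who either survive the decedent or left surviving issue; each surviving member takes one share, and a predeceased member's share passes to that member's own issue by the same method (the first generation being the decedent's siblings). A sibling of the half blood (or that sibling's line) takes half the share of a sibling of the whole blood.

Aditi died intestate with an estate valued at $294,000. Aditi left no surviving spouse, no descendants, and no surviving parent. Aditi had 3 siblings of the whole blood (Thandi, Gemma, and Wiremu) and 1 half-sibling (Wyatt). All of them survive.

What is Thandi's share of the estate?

Thandi receives $84,000.

The entire $294,000 passes to the siblings and their issue.
Counting each half-blood sibling's line as half a unit, there are 7/2 units in $294,000, so one unit is $84,000. Whole-blood lines (Thandi, Gemma, and Wiremu) take $84,000 each; half-blood lines (Wyatt) take $42,000 each.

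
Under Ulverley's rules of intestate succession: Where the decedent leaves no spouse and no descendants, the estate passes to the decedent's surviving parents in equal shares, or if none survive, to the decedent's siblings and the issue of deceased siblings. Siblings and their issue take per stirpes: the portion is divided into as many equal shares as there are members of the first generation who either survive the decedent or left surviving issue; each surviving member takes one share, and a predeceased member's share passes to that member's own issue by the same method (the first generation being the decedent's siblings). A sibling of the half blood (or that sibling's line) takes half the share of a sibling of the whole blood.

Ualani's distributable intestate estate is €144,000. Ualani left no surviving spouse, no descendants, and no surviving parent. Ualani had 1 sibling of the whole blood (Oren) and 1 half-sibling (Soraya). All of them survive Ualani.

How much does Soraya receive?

The entire €144,000 passes to the siblings and their issue.
Counting each half-blood sibling's line as half a unit, there are 3/2 units in €144,000, so one unit is €96,000. Whole-blood lines (Oren) take €96,000 each; half-blood lines (Soraya) take €48,000 each.

Soraya receives €48,000.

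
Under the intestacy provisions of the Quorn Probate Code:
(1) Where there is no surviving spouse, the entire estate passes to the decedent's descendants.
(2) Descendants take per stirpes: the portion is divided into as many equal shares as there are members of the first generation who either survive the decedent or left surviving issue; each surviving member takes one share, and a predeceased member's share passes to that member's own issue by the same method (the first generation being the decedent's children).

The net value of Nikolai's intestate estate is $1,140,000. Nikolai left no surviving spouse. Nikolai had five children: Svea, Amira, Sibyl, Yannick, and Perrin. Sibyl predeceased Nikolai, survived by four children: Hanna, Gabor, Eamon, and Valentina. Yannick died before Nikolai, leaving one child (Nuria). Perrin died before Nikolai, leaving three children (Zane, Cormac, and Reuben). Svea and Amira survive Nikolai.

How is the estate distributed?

Svea: $228,000; Amira: $228,000; Hanna: $57,000; Gabor: $57,000; Eamon: $57,000; Valentina: $57,000; Nuria: $228,000; Zane: $76,000; Cormac: $76,000; Reuben: $76,000

The entire $1,140,000 passes to the descendants.
That amount ($1,140,000) is divided into 5 shares of $228,000: Svea and Amira each take $228,000; Sibyl's $228,000 share passes to Sibyl's issue; Yannick's $228,000 share passes to Yannick's issue; Perrin's $228,000 share passes to Perrin's issue.
Sibyl's share ($228,000) is divided into 4 shares of $57,000: Hanna, Gabor, Eamon, and Valentina each take $57,000.
Yannick's share ($228,000) passes entirely to Nuria.
Perrin's share ($228,000) is divided into 3 shares of $76,000: Zane, Cormac, and Reuben each take $76,000.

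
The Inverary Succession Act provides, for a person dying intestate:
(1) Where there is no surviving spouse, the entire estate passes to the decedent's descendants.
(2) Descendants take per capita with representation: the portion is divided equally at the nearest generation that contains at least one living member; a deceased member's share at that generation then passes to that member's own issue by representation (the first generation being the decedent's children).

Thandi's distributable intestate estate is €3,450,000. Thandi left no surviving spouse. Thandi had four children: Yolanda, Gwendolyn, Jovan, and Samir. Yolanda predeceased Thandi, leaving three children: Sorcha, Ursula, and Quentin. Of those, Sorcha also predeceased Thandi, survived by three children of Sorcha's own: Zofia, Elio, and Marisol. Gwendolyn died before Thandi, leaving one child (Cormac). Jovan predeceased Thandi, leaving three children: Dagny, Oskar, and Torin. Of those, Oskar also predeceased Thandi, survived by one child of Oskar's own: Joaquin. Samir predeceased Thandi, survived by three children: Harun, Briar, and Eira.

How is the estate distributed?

The entire €3,450,000 passes to the descendants.
No child survives, so the initial division is made at the grandchildren's generation.
That amount (€3,450,000) is divided into 10 shares of €345,000: Ursula, Quentin, Cormac, Dagny, Torin, Harun, Briar, and Eira each take €345,000; Sorcha's €345,000 share passes to Sorcha's issue; Oskar's €345,000 share passes to Oskar's issue.
Sorcha's share (€345,000) is divided into 3 shares of €115,000: Zofia, Elio, and Marisol each take €115,000.
Oskar's share (€345,000) passes entirely to Joaquin.

Zofia: €115,000; Elio: €115,000; Marisol: €115,000; Ursula: €345,000; Quentin: €345,000; Cormac: €345,000; Dagny: €345,000; Joaquin: €345,000; Torin: €345,000; Harun: €345,000; Briar: €345,000; Eira: €345,000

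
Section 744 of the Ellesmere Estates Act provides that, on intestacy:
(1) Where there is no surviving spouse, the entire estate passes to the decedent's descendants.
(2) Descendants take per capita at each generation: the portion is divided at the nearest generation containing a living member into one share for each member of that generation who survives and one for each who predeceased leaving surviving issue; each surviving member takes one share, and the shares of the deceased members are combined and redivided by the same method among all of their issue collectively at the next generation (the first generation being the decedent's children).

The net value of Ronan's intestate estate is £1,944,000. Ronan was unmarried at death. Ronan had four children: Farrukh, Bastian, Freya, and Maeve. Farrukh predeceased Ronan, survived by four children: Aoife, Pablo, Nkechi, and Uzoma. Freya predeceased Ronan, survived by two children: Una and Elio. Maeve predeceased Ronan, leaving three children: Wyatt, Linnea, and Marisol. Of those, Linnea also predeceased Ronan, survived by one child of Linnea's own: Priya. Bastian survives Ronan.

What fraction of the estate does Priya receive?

Priya receives 1/12 of the estate.

The entire £1,944,000 passes to the descendants.
That amount (£1,944,000) is divided at the children's generation into 4 shares of £486,000. Bastian takes £486,000. The 3 shares of the deceased (Farrukh, Freya, and Maeve) are combined into a pool of £1,458,000.
That pool (£1,458,000) is divided at the grandchildren's generation into 9 shares of £162,000. Aoife, Pablo, Nkechi, Uzoma, Una, Elio, Wyatt, and Marisol each take £162,000. The remaining share for the deceased Linnea (£162,000) is carried to the next generation.
That pool (£162,000) passes entirely to Priya, the sole taker at the great-grandchildren's generation.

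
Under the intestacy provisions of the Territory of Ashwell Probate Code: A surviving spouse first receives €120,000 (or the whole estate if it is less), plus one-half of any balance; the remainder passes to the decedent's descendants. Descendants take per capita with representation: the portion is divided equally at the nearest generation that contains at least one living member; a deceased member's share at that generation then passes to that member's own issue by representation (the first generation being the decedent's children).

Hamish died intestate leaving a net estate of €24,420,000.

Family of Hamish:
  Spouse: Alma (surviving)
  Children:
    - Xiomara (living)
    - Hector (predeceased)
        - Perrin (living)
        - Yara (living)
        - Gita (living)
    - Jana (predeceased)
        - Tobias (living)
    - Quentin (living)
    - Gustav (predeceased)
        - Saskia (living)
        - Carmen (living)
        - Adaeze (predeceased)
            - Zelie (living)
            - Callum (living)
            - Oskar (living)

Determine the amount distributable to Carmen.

Alma first takes €120,000, leaving a balance of €24,300,000. Alma then takes one-half of the balance (€12,150,000), for a total of €12,270,000. The remaining €12,150,000 passes to the descendants.
The descendants' portion (€12,150,000) is divided into 5 shares of €2,430,000: Xiomara and Quentin each take €2,430,000; Hector's €2,430,000 share passes to Hector's issue; Jana's €2,430,000 share passes to Jana's issue; Gustav's €2,430,000 share passes to Gustav's issue.
Hector's share (€2,430,000) is divided into 3 shares of €810,000: Perrin, Yara, and Gita each take €810,000.
Jana's share (€2,430,000) passes entirely to Tobias.
Gustav's share (€2,430,000) is divided into 3 shares of €810,000: Saskia and Carmen each take €810,000; Adaeze's €810,000 share passes to Adaeze's issue.
Adaeze's share (€810,000) is divided into 3 shares of €270,000: Zelie, Callum, and Oskar each take €270,000.

Carmen receives €810,000.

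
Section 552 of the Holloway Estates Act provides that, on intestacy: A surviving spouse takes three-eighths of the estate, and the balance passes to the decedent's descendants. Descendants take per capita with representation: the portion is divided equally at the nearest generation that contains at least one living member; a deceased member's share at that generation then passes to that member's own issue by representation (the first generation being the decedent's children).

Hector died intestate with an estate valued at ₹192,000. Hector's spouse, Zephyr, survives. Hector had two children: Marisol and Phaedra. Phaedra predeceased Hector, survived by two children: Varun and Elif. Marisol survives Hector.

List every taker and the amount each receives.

Zephyr: ₹72,000; Marisol: ₹60,000; Varun: ₹30,000; Elif: ₹30,000

Zephyr takes three-eighths of ₹192,000 = ₹72,000. The remaining ₹120,000 passes to the descendants.
The descendants' portion (₹120,000) is divided into 2 shares of ₹60,000: Marisol takes ₹60,000; Phaedra's ₹60,000 share passes to Phaedra's issue.
Phaedra's share (₹60,000) is divided into 2 shares of ₹30,000: Varun and Elif each take ₹30,000.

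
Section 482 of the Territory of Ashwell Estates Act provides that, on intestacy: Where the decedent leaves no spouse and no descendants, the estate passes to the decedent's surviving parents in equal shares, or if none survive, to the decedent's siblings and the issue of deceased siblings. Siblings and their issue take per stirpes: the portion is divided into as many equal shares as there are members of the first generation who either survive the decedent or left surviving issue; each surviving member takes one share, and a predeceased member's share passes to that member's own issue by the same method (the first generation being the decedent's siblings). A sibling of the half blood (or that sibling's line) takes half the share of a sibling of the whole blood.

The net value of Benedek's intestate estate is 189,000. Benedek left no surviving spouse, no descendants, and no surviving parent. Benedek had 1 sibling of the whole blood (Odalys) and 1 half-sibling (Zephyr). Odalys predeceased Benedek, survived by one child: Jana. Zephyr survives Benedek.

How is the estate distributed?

The entire 189,000 passes to the siblings and their issue.
Counting each half-blood sibling's line as half a unit, there are 3/2 units in 189,000, so one unit is 126,000. Whole-blood lines (Odalys) take 126,000 each; half-blood lines (Zephyr) take 63,000 each.
Odalys's share (126,000) passes entirely to Jana.

Jana: 126,000; Zephyr: 63,000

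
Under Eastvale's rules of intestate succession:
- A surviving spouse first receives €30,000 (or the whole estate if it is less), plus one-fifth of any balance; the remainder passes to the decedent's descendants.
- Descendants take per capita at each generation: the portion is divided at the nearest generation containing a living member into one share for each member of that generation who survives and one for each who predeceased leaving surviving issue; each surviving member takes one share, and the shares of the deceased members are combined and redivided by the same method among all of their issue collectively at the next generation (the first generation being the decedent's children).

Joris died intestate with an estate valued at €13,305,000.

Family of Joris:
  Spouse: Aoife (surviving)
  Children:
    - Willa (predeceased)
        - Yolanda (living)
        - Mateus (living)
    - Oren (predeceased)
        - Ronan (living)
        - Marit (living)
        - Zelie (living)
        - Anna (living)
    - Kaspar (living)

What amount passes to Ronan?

Ronan receives €1,180,000.

Aoife first takes €30,000, leaving a balance of €13,275,000. Aoife then takes one-fifth of the balance (€2,655,000), for a total of €2,685,000. The remaining €10,620,000 passes to the descendants.
The descendants' portion (€10,620,000) is divided at the children's generation into 3 shares of €3,540,000. Kaspar takes €3,540,000. The 2 shares of the deceased (Willa and Oren) are combined into a pool of €7,080,000.
That pool (€7,080,000) is divided at the grandchildren's generation equally among Yolanda, Mateus, Ronan, Marit, Zelie, and Anna: €1,180,000 each.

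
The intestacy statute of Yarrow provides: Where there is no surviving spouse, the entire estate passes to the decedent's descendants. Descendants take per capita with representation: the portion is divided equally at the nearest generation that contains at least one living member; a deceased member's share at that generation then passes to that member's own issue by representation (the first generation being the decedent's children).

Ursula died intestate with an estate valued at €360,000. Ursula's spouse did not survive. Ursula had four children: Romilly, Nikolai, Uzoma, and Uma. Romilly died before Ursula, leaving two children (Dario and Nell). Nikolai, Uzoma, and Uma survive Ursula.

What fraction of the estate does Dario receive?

Dario receives 1/8 of the estate.

The entire €360,000 passes to the descendants.
That amount (€360,000) is divided into 4 shares of €90,000: Nikolai, Uzoma, and Uma each take €90,000; Romilly's €90,000 share passes to Romilly's issue.
Romilly's share (€90,000) is divided into 2 shares of €45,000: Dario and Nell each take €45,000.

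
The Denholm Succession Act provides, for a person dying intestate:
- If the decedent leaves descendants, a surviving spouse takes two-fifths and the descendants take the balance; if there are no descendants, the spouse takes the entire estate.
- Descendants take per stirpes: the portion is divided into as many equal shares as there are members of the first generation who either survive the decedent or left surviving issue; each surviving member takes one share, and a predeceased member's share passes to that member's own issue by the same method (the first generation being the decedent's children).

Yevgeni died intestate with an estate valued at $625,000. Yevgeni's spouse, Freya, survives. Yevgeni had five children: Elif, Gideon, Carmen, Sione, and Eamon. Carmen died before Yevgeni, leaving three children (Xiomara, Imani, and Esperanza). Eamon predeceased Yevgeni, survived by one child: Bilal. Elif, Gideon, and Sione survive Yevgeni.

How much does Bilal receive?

Bilal receives $75,000.

Freya takes two-fifths of $625,000 = $250,000. The remaining $375,000 passes to the descendants.
The descendants' portion ($375,000) is divided into 5 shares of $75,000: Elif, Gideon, and Sione each take $75,000; Carmen's $75,000 share passes to Carmen's issue; Eamon's $75,000 share passes to Eamon's issue.
Carmen's share ($75,000) is divided into 3 shares of $25,000: Xiomara, Imani, and Esperanza each take $25,000.
Eamon's share ($75,000) passes entirely to Bilal.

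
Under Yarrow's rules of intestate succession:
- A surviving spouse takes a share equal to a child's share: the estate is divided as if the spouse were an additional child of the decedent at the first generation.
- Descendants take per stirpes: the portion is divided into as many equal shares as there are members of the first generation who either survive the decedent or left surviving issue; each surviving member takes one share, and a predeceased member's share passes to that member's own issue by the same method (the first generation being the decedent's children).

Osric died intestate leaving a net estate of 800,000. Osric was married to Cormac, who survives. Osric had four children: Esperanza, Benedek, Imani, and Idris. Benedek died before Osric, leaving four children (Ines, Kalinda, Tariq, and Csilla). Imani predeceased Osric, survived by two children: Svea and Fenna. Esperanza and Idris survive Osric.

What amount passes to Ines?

The spouse counts as an additional share at the children's level, so there are 5 primary shares of 160,000. Cormac takes one such share (160,000).
The children's combined portion (640,000) is divided into 4 shares of 160,000: Esperanza and Idris each take 160,000; Benedek's 160,000 share passes to Benedek's issue; Imani's 160,000 share passes to Imani's issue.
Benedek's share (160,000) is divided into 4 shares of 40,000: Ines, Kalinda, Tariq, and Csilla each take 40,000.
Imani's share (160,000) is divided into 2 shares of 80,000: Svea and Fenna each take 80,000.

Ines receives 40,000.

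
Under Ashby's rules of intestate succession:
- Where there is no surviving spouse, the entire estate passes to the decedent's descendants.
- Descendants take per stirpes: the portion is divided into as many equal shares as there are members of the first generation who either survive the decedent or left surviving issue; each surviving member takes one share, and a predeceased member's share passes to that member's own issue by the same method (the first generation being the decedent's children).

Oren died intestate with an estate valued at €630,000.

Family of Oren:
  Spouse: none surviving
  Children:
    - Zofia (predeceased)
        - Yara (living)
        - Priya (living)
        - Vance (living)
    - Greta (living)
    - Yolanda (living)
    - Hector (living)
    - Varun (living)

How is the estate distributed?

The entire €630,000 passes to the descendants.
That amount (€630,000) is divided into 5 shares of €126,000: Greta, Yolanda, Hector, and Varun each take €126,000; Zofia's €126,000 share passes to Zofia's issue.
Zofia's share (€126,000) is divided into 3 shares of €42,000: Yara, Priya, and Vance each take €42,000.

Yara: €42,000; Priya: €42,000; Vance: €42,000; Greta: €126,000; Yolanda: €126,000; Hector: €126,000; Varun: €126,000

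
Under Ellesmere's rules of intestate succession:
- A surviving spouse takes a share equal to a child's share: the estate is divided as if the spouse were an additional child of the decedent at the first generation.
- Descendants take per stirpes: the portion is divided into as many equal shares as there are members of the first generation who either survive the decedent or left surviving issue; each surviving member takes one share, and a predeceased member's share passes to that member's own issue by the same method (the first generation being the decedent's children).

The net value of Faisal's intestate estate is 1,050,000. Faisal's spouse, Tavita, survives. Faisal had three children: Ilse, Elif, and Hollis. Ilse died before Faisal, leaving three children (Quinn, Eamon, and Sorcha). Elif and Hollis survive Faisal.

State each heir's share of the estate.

Tavita: 262,500; Quinn: 87,500; Eamon: 87,500; Sorcha: 87,500; Elif: 262,500; Hollis: 262,500

The spouse counts as an additional share at the children's level, so there are 4 primary shares of 262,500. Tavita takes one such share (262,500).
The children's combined portion (787,500) is divided into 3 shares of 262,500: Elif and Hollis each take 262,500; Ilse's 262,500 share passes to Ilse's issue.
Ilse's share (262,500) is divided into 3 shares of 87,500: Quinn, Eamon, and Sorcha each take 87,500.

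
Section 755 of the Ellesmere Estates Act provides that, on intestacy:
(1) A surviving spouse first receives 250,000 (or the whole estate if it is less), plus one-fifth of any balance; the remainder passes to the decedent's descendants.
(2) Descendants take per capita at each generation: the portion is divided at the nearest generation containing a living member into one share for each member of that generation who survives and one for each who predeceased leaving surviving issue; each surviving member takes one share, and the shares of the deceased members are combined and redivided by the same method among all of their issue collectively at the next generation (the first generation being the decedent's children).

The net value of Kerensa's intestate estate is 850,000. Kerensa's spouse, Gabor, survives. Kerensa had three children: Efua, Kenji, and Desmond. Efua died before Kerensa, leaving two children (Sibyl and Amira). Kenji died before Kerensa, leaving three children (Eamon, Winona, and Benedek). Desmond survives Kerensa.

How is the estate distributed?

Gabor first takes 250,000, leaving a balance of 600,000. Gabor then takes one-fifth of the balance (120,000), for a total of 370,000. The remaining 480,000 passes to the descendants.
The descendants' portion (480,000) is divided at the children's generation into 3 shares of 160,000. Desmond takes 160,000. The 2 shares of the deceased (Efua and Kenji) are combined into a pool of 320,000.
That pool (320,000) is divided at the grandchildren's generation equally among Sibyl, Amira, Eamon, Winona, and Benedek: 64,000 each.

Gabor: 370,000; Sibyl: 64,000; Amira: 64,000; Eamon: 64,000; Winona: 64,000; Benedek: 64,000; Desmond: 160,000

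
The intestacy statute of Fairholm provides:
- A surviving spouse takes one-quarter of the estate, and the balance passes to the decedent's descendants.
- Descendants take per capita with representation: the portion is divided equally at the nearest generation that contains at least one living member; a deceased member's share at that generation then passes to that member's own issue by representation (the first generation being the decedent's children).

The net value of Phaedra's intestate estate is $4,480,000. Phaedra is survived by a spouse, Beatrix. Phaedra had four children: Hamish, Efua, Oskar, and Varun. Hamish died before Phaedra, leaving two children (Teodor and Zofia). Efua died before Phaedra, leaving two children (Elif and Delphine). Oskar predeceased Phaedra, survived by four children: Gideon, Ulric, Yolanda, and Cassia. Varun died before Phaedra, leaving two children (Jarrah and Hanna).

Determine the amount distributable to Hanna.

Beatrix takes one-quarter of $4,480,000 = $1,120,000. The remaining $3,360,000 passes to the descendants.
No child survives, so the initial division is made at the grandchildren's generation.
The descendants' portion ($3,360,000) is divided into 10 shares of $336,000: Teodor, Zofia, Elif, Delphine, Gideon, Ulric, Yolanda, Cassia, Jarrah, and Hanna each take $336,000.

Hanna receives $336,000.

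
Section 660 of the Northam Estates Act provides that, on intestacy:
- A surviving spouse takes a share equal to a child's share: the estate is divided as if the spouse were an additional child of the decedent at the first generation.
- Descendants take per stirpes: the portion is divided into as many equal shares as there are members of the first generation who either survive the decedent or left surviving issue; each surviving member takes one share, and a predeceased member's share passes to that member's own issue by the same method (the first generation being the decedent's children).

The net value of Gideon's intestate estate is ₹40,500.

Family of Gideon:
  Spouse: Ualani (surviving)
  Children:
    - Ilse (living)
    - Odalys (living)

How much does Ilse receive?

The spouse counts as an additional share at the children's level, so there are 3 primary shares of ₹13,500. Ualani takes one such share (₹13,500).
The children's combined portion (₹27,000) is divided into 2 shares of ₹13,500: Ilse and Odalys each take ₹13,500.

Ilse receives ₹13,500.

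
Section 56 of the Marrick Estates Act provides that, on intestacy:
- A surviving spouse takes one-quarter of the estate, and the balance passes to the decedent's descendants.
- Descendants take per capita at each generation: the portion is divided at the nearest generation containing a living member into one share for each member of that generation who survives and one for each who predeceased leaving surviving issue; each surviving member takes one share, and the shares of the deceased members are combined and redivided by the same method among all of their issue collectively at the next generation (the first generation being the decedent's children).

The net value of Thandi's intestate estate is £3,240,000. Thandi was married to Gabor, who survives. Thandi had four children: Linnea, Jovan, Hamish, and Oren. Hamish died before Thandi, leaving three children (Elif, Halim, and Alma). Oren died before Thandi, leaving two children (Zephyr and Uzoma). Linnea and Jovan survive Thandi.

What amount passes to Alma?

Gabor takes one-quarter of £3,240,000 = £810,000. The remaining £2,430,000 passes to the descendants.
The descendants' portion (£2,430,000) is divided at the children's generation into 4 shares of £607,500. Linnea and Jovan each take £607,500. The 2 shares of the deceased (Hamish and Oren) are combined into a pool of £1,215,000.
That pool (£1,215,000) is divided at the grandchildren's generation equally among Elif, Halim, Alma, Zephyr, and Uzoma: £243,000 each.

Alma receives £243,000.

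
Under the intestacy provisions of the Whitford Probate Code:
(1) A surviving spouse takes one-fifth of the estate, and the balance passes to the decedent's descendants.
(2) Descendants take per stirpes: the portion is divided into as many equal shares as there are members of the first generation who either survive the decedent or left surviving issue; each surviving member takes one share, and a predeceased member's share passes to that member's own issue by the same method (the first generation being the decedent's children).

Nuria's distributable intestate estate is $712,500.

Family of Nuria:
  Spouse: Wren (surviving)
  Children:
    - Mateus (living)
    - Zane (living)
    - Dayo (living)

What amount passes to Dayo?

Dayo receives $190,000.

Wren takes one-fifth of $712,500 = $142,500. The remaining $570,000 passes to the descendants.
The descendants' portion ($570,000) is divided into 3 shares of $190,000: Mateus, Zane, and Dayo each take $190,000.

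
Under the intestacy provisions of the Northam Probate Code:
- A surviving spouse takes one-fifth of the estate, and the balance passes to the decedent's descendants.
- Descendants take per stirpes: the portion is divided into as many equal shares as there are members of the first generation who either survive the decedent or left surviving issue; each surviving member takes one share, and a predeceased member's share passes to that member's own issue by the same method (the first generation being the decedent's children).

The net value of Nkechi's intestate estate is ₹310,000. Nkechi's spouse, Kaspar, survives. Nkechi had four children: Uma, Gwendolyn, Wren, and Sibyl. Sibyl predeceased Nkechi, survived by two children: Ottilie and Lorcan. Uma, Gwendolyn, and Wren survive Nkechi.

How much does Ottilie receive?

Kaspar takes one-fifth of ₹310,000 = ₹62,000. The remaining ₹248,000 passes to the descendants.
The descendants' portion (₹248,000) is divided into 4 shares of ₹62,000: Uma, Gwendolyn, and Wren each take ₹62,000; Sibyl's ₹62,000 share passes to Sibyl's issue.
Sibyl's share (₹62,000) is divided into 2 shares of ₹31,000: Ottilie and Lorcan each take ₹31,000.

Ottilie receives ₹31,000.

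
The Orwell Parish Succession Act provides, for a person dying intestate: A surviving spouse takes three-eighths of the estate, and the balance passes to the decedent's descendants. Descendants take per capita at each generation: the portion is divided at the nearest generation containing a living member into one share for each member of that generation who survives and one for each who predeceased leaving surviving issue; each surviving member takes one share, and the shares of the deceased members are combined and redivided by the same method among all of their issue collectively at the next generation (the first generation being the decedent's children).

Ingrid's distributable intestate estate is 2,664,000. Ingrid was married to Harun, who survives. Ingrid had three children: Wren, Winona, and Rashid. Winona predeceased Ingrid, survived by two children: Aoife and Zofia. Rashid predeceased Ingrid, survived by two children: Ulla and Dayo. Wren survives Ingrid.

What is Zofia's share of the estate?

Zofia receives 277,500.

Harun takes three-eighths of 2,664,000 = 999,000. The remaining 1,665,000 passes to the descendants.
The descendants' portion (1,665,000) is divided at the children's generation into 3 shares of 555,000. Wren takes 555,000. The 2 shares of the deceased (Winona and Rashid) are combined into a pool of 1,110,000.
That pool (1,110,000) is divided at the grandchildren's generation equally among Aoife, Zofia, Ulla, and Dayo: 277,500 each.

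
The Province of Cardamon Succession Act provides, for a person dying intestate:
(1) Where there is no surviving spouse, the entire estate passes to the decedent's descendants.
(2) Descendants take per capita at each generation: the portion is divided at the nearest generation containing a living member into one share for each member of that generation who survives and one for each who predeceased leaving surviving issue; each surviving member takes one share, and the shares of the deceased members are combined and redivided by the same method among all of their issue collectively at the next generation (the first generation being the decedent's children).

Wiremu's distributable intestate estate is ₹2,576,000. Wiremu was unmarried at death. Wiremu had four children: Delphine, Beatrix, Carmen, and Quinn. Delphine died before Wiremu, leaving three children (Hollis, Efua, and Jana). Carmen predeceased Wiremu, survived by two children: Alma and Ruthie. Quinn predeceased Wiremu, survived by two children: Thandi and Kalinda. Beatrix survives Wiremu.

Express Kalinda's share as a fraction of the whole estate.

Kalinda receives 3/28 of the estate.

The entire ₹2,576,000 passes to the descendants.
That amount (₹2,576,000) is divided at the children's generation into 4 shares of ₹644,000. Beatrix takes ₹644,000. The 3 shares of the deceased (Delphine, Carmen, and Quinn) are combined into a pool of ₹1,932,000.
That pool (₹1,932,000) is divided at the grandchildren's generation equally among Hollis, Efua, Jana, Alma, Ruthie, Thandi, and Kalinda: ₹276,000 each.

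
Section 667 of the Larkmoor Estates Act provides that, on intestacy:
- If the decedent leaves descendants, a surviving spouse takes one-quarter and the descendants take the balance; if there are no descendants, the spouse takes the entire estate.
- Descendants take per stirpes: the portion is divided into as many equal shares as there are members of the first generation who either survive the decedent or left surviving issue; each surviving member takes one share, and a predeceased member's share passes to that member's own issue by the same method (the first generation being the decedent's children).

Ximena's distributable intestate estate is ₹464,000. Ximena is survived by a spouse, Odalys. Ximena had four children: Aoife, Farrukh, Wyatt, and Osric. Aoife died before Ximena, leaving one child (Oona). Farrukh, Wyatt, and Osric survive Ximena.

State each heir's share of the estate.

Odalys: ₹116,000; Oona: ₹87,000; Farrukh: ₹87,000; Wyatt: ₹87,000; Osric: ₹87,000

Odalys takes one-quarter of ₹464,000 = ₹116,000. The remaining ₹348,000 passes to the descendants.
The descendants' portion (₹348,000) is divided into 4 shares of ₹87,000: Farrukh, Wyatt, and Osric each take ₹87,000; Aoife's ₹87,000 share passes to Aoife's issue.
Aoife's share (₹87,000) passes entirely to Oona.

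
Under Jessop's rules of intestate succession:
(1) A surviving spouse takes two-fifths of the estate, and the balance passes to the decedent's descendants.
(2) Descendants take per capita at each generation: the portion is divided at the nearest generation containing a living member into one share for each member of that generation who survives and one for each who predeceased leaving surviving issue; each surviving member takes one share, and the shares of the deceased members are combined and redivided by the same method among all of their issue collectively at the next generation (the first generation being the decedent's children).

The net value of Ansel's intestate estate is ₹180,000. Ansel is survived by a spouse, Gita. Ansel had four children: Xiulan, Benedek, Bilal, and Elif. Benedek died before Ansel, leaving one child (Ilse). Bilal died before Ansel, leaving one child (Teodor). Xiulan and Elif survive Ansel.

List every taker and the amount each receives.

Gita: ₹72,000; Xiulan: ₹27,000; Ilse: ₹27,000; Teodor: ₹27,000; Elif: ₹27,000

Gita takes two-fifths of ₹180,000 = ₹72,000. The remaining ₹108,000 passes to the descendants.
The descendants' portion (₹108,000) is divided at the children's generation into 4 shares of ₹27,000. Xiulan and Elif each take ₹27,000. The 2 shares of the deceased (Benedek and Bilal) are combined into a pool of ₹54,000.
That pool (₹54,000) is divided at the grandchildren's generation equally among Ilse and Teodor: ₹27,000 each.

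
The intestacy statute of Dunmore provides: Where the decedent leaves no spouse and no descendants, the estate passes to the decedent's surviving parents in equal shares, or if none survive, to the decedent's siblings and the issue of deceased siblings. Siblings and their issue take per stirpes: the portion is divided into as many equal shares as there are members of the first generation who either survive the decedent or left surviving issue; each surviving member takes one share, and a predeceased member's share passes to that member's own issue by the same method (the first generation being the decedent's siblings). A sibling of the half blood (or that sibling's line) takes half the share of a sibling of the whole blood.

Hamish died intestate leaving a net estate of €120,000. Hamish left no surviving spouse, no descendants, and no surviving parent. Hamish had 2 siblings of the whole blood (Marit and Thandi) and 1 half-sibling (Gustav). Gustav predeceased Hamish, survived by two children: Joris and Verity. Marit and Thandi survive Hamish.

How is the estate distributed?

The entire €120,000 passes to the siblings and their issue.
Counting each half-blood sibling's line as half a unit, there are 5/2 units in €120,000, so one unit is €48,000. Whole-blood lines (Marit and Thandi) take €48,000 each; half-blood lines (Gustav) take €24,000 each.
Gustav's share (€24,000) is divided into 2 shares of €12,000: Joris and Verity each take €12,000.

Marit: €48,000; Joris: €12,000; Verity: €12,000; Thandi: €48,000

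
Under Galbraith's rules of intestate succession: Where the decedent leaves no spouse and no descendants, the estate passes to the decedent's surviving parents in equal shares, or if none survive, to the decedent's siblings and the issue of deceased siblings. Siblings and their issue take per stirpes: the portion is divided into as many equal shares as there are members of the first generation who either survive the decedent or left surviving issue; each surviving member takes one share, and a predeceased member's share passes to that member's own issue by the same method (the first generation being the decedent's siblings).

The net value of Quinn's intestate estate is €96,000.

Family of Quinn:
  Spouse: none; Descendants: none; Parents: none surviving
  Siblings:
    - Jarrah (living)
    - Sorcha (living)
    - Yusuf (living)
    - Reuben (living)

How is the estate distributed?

The entire €96,000 passes to the siblings and their issue.
That amount (€96,000) is divided into 4 shares of €24,000: Jarrah, Sorcha, Yusuf, and Reuben each take €24,000.

Jarrah: €24,000; Sorcha: €24,000; Yusuf: €24,000; Reuben: €24,000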